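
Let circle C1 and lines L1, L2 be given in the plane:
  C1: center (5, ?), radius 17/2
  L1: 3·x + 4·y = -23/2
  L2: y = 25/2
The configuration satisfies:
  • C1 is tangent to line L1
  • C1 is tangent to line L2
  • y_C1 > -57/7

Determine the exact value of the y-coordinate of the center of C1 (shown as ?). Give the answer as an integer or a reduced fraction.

4

1. [C1‖L1]  y_C1² + (53/4)y_C1 − 69 = 0  ⇒  y_C1 = -69/4 or 4
2. [C1‖L2]  y_C1² − 25y_C1 + 84 = 0  ⇒  y_C1 = 4 or 21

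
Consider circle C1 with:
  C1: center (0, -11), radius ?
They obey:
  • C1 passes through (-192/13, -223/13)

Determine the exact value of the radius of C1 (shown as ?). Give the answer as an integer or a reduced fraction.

1. [C1∋P]  r_C1² − 256 = 0  ⇒  r_C1 = 16 (r>0 drops 1)

16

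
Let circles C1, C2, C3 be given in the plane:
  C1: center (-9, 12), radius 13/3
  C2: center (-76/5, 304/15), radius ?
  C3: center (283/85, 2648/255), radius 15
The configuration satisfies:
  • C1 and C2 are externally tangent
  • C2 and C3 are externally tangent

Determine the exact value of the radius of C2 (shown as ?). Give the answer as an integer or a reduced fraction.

1. [ext C1·C2]  r_C2² + (26/3)r_C2 − 88 = 0  ⇒  r_C2 = 6 (r>0 drops 1)
2. [ext C2·C3]  r_C2² + 30r_C2 − 216 = 0  ⇒  r_C2 = 6 (r>0 drops 1)

6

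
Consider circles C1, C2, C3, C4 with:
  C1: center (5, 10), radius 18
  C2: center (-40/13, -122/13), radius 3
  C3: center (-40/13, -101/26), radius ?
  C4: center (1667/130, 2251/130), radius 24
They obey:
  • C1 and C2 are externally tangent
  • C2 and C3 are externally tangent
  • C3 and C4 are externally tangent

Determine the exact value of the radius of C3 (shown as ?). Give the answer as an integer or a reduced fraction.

5/2

1. [ext C2·C3]  r_C3² + 6r_C3 − 85/4 = 0  ⇒  r_C3 = 5/2 (r>0 drops 1)
2. [ext C3·C4]  r_C3² + 48r_C3 − 505/4 = 0  ⇒  r_C3 = 5/2 (r>0 drops 1)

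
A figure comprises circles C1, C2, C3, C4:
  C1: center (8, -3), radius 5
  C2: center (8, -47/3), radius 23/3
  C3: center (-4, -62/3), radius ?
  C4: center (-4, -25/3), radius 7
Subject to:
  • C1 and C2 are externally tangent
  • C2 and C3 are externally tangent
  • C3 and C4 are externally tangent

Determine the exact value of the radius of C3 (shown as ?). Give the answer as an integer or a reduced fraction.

16/3

1. [ext C2·C3]  r_C3² + (46/3)r_C3 − 992/9 = 0  ⇒  r_C3 = 16/3 (r>0 drops 1)
2. [ext C3·C4]  r_C3² + 14r_C3 − 928/9 = 0  ⇒  r_C3 = 16/3 (r>0 drops 1)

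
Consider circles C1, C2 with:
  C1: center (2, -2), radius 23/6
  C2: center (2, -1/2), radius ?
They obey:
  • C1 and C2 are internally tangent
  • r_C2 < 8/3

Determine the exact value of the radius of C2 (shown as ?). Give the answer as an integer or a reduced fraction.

7/3

1. [int C1,C2]  r_C2² − (23/3)r_C2 + 112/9 = 0  ⇒  r_C2 = 7/3 or 16/3
2. given r_C2 < 8/3: keep 7/3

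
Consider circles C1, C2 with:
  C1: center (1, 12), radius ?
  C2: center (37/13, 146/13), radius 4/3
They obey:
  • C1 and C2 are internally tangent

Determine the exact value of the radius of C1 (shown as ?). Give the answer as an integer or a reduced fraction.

10/3

1. [int C1,C2]  r_C1² − (8/3)r_C1 − 20/9 = 0  ⇒  r_C1 = 10/3 (r>0 drops 1)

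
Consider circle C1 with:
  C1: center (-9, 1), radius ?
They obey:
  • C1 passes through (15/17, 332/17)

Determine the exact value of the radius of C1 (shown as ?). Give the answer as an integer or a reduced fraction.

1. [C1∋P]  r_C1² − 441 = 0  ⇒  r_C1 = 21 (r>0 drops 1)

21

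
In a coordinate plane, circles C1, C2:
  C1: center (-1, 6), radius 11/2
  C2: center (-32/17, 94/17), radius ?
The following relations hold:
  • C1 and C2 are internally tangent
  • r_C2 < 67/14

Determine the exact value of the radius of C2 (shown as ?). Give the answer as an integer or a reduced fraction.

9/2

1. [int C1,C2]  r_C2² − 11r_C2 + 117/4 = 0  ⇒  r_C2 = 9/2 or 13/2
2. given r_C2 < 67/14: keep 9/2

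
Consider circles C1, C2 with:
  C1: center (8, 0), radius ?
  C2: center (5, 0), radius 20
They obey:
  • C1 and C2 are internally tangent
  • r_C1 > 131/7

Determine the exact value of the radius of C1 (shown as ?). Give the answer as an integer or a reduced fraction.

23

1. [int C1,C2]  r_C1² − 40r_C1 + 391 = 0  ⇒  r_C1 = 17 or 23
2. given r_C1 > 131/7: keep 23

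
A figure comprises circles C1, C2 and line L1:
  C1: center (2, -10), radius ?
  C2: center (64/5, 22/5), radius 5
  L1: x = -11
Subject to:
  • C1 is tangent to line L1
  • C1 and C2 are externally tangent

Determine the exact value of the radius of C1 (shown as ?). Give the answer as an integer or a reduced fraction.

1. [C1‖L1]  r_C1² − 169 = 0  ⇒  r_C1 = 13 (r>0 drops 1)
2. [ext C1·C2]  r_C1² + 10r_C1 − 299 = 0  ⇒  r_C1 = 13 (r>0 drops 1)

13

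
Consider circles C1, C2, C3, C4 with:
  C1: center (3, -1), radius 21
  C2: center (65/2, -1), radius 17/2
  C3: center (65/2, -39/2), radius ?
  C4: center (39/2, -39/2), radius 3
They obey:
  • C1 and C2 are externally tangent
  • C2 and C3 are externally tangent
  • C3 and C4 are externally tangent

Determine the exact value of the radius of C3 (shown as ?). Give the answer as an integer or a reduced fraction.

10

1. [ext C2·C3]  r_C3² + 17r_C3 − 270 = 0  ⇒  r_C3 = 10 (r>0 drops 1)
2. [ext C3·C4]  r_C3² + 6r_C3 − 160 = 0  ⇒  r_C3 = 10 (r>0 drops 1)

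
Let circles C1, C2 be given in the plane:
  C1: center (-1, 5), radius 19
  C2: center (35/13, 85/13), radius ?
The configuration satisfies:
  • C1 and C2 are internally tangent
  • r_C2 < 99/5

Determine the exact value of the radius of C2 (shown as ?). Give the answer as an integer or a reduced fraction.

1. [int C1,C2]  r_C2² − 38r_C2 + 345 = 0  ⇒  r_C2 = 15 or 23
2. given r_C2 < 99/5: keep 15

15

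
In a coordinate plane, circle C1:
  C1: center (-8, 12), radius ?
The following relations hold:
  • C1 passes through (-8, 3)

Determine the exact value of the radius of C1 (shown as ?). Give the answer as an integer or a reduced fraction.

9

1. [C1∋P]  r_C1² − 81 = 0  ⇒  r_C1 = 9 (r>0 drops 1)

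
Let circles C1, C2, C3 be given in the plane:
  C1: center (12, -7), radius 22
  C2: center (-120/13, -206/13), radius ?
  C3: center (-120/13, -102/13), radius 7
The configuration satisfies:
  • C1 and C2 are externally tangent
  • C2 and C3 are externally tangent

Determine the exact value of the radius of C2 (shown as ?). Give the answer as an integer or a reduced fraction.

1

1. [ext C1·C2]  r_C2² + 44r_C2 − 45 = 0  ⇒  r_C2 = 1 (r>0 drops 1)
2. [ext C2·C3]  r_C2² + 14r_C2 − 15 = 0  ⇒  r_C2 = 1 (r>0 drops 1)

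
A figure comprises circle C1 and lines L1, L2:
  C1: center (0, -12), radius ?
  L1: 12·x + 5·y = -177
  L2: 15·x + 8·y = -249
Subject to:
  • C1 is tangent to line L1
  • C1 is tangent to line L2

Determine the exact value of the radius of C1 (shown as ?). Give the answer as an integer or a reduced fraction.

1. [C1‖L1]  r_C1² − 81 = 0  ⇒  r_C1 = 9 (r>0 drops 1)
2. [C1‖L2]  r_C1² − 81 = 0  ⇒  r_C1 = 9 (r>0 drops 1)

9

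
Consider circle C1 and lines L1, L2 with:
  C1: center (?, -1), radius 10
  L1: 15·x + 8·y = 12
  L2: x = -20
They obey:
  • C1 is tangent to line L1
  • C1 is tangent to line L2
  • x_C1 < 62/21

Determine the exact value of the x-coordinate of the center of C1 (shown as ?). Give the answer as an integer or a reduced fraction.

1. [C1‖L1]  x_C1² − (8/3)x_C1 − 380/3 = 0  ⇒  x_C1 = -10 or 38/3
2. [C1‖L2]  x_C1² + 40x_C1 + 300 = 0  ⇒  x_C1 = -30 or -10

-10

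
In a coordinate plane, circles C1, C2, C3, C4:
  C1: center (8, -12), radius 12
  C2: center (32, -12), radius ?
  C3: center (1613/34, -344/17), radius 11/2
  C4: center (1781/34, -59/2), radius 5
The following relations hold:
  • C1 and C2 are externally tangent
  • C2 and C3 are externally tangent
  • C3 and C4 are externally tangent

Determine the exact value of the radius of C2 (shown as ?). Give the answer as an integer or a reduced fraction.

12

1. [ext C1·C2]  r_C2² + 24r_C2 − 432 = 0  ⇒  r_C2 = 12 (r>0 drops 1)
2. [ext C2·C3]  r_C2² + 11r_C2 − 276 = 0  ⇒  r_C2 = 12 (r>0 drops 1)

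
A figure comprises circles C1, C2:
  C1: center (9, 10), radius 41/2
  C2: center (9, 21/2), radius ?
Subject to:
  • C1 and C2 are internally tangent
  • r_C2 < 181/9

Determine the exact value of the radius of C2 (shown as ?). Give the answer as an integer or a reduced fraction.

1. [int C1,C2]  r_C2² − 41r_C2 + 420 = 0  ⇒  r_C2 = 20 or 21
2. given r_C2 < 181/9: keep 20

20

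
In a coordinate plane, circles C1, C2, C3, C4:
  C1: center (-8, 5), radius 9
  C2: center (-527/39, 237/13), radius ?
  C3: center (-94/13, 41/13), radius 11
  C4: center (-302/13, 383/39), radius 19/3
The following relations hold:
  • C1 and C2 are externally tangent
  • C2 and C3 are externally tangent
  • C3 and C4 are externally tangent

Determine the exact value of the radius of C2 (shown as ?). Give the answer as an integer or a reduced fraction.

1. [ext C1·C2]  r_C2² + 18r_C2 − 1120/9 = 0  ⇒  r_C2 = 16/3 (r>0 drops 1)
2. [ext C2·C3]  r_C2² + 22r_C2 − 1312/9 = 0  ⇒  r_C2 = 16/3 (r>0 drops 1)

16/3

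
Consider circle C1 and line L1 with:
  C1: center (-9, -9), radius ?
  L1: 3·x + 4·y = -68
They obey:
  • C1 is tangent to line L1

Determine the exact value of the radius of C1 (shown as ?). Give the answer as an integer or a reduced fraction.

1

1. [C1‖L1]  r_C1² − 1 = 0  ⇒  r_C1 = 1 (r>0 drops 1)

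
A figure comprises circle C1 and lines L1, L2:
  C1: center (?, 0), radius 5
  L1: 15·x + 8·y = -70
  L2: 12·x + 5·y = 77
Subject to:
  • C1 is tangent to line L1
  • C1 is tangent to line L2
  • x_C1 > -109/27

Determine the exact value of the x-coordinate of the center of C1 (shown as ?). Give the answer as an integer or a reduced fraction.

1

1. [C1‖L1]  x_C1² + (28/3)x_C1 − 31/3 = 0  ⇒  x_C1 = -31/3 or 1
2. [C1‖L2]  x_C1² − (77/6)x_C1 + 71/6 = 0  ⇒  x_C1 = 1 or 71/6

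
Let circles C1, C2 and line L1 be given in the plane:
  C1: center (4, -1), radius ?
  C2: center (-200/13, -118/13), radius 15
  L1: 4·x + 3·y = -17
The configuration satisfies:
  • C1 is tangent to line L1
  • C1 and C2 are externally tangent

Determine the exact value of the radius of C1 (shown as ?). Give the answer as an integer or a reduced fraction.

6

1. [C1‖L1]  r_C1² − 36 = 0  ⇒  r_C1 = 6 (r>0 drops 1)
2. [ext C1·C2]  r_C1² + 30r_C1 − 216 = 0  ⇒  r_C1 = 6 (r>0 drops 1)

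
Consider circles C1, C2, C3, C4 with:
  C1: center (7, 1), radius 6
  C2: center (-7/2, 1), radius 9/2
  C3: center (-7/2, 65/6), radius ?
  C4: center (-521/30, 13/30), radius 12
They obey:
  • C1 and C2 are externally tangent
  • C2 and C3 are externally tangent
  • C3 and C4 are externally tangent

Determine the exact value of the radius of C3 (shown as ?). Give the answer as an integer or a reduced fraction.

16/3

1. [ext C2·C3]  r_C3² + 9r_C3 − 688/9 = 0  ⇒  r_C3 = 16/3 (r>0 drops 1)
2. [ext C3·C4]  r_C3² + 24r_C3 − 1408/9 = 0  ⇒  r_C3 = 16/3 (r>0 drops 1)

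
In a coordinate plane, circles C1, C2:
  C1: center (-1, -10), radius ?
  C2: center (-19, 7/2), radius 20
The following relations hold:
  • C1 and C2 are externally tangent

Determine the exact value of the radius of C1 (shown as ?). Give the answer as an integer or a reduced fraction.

5/2

1. [ext C1·C2]  r_C1² + 40r_C1 − 425/4 = 0  ⇒  r_C1 = 5/2 (r>0 drops 1)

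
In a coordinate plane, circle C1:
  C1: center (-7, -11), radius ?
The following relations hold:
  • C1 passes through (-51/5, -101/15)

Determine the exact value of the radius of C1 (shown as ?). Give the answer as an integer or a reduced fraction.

1. [C1∋P]  r_C1² − 256/9 = 0  ⇒  r_C1 = 16/3 (r>0 drops 1)

16/3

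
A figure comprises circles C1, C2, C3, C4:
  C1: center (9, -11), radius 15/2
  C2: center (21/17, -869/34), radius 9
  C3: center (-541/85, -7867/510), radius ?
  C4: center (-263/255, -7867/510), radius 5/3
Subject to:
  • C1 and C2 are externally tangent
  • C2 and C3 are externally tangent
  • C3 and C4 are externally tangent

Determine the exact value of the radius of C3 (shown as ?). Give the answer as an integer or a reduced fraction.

1. [ext C2·C3]  r_C3² + 18r_C3 − 715/9 = 0  ⇒  r_C3 = 11/3 (r>0 drops 1)
2. [ext C3·C4]  r_C3² + (10/3)r_C3 − 77/3 = 0  ⇒  r_C3 = 11/3 (r>0 drops 1)

11/3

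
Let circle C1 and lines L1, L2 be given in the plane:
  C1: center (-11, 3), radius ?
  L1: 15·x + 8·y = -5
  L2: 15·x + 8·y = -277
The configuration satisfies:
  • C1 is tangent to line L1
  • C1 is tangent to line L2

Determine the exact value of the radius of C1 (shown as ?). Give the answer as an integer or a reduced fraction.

1. [C1‖L1]  r_C1² − 64 = 0  ⇒  r_C1 = 8 (r>0 drops 1)
2. [C1‖L2]  r_C1² − 64 = 0  ⇒  r_C1 = 8 (r>0 drops 1)

8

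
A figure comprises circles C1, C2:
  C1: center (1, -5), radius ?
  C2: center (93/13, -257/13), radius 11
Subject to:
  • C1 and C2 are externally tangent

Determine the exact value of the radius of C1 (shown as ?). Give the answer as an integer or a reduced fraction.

5

1. [ext C1·C2]  r_C1² + 22r_C1 − 135 = 0  ⇒  r_C1 = 5 (r>0 drops 1)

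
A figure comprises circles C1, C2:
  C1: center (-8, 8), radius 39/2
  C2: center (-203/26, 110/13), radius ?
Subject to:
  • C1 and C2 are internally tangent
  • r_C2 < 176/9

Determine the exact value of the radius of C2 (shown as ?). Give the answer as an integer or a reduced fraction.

19

1. [int C1,C2]  r_C2² − 39r_C2 + 380 = 0  ⇒  r_C2 = 19 or 20
2. given r_C2 < 176/9: keep 19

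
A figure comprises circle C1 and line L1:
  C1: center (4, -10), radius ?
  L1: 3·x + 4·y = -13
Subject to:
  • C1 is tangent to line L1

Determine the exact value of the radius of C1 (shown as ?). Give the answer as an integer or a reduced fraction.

1. [C1‖L1]  r_C1² − 9 = 0  ⇒  r_C1 = 3 (r>0 drops 1)

3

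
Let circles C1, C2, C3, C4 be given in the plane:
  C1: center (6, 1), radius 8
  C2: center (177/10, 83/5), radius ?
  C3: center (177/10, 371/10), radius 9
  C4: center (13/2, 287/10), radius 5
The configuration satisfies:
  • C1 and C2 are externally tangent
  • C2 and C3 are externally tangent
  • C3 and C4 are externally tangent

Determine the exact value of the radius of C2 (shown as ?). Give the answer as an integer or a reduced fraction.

23/2

1. [ext C1·C2]  r_C2² + 16r_C2 − 1265/4 = 0  ⇒  r_C2 = 23/2 (r>0 drops 1)
2. [ext C2·C3]  r_C2² + 18r_C2 − 1357/4 = 0  ⇒  r_C2 = 23/2 (r>0 drops 1)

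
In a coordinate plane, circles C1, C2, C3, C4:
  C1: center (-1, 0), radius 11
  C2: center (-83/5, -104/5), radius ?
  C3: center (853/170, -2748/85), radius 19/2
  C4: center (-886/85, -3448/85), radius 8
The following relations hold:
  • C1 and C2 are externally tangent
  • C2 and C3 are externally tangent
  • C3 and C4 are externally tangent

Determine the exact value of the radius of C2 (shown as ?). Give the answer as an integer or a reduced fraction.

1. [ext C1·C2]  r_C2² + 22r_C2 − 555 = 0  ⇒  r_C2 = 15 (r>0 drops 1)
2. [ext C2·C3]  r_C2² + 19r_C2 − 510 = 0  ⇒  r_C2 = 15 (r>0 drops 1)

15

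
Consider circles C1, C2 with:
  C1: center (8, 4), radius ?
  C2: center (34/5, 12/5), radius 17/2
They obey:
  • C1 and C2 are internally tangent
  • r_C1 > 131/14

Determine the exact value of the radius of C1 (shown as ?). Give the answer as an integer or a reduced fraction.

1. [int C1,C2]  r_C1² − 17r_C1 + 273/4 = 0  ⇒  r_C1 = 13/2 or 21/2
2. given r_C1 > 131/14: keep 21/2

21/2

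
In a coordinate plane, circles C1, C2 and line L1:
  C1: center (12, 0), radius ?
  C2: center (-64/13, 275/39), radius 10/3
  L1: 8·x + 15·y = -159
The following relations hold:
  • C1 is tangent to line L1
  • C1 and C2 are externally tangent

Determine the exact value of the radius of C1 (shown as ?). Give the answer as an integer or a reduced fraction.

1. [C1‖L1]  r_C1² − 225 = 0  ⇒  r_C1 = 15 (r>0 drops 1)
2. [ext C1·C2]  r_C1² + (20/3)r_C1 − 325 = 0  ⇒  r_C1 = 15 (r>0 drops 1)

15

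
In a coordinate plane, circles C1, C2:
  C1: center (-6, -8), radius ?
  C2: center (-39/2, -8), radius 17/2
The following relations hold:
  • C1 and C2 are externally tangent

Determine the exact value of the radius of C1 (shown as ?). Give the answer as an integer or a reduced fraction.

1. [ext C1·C2]  r_C1² + 17r_C1 − 110 = 0  ⇒  r_C1 = 5 (r>0 drops 1)

5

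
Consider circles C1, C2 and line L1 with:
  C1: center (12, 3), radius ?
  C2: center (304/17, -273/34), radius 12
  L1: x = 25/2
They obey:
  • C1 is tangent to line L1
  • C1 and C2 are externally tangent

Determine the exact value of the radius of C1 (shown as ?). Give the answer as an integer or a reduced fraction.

1/2

1. [C1‖L1]  r_C1² − 1/4 = 0  ⇒  r_C1 = 1/2 (r>0 drops 1)
2. [ext C1·C2]  r_C1² + 24r_C1 − 49/4 = 0  ⇒  r_C1 = 1/2 (r>0 drops 1)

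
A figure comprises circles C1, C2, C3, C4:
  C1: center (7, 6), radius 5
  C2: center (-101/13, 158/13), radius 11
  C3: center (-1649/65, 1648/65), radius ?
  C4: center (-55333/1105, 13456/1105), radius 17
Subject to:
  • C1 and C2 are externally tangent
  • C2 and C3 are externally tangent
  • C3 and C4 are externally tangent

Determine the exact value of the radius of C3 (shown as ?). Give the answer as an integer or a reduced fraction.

1. [ext C2·C3]  r_C3² + 22r_C3 − 363 = 0  ⇒  r_C3 = 11 (r>0 drops 1)
2. [ext C3·C4]  r_C3² + 34r_C3 − 495 = 0  ⇒  r_C3 = 11 (r>0 drops 1)

11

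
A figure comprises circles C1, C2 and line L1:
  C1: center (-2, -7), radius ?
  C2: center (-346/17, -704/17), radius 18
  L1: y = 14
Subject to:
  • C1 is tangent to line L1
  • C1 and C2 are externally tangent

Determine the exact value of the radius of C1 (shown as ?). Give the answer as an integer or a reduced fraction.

21

1. [C1‖L1]  r_C1² − 441 = 0  ⇒  r_C1 = 21 (r>0 drops 1)
2. [ext C1·C2]  r_C1² + 36r_C1 − 1197 = 0  ⇒  r_C1 = 21 (r>0 drops 1)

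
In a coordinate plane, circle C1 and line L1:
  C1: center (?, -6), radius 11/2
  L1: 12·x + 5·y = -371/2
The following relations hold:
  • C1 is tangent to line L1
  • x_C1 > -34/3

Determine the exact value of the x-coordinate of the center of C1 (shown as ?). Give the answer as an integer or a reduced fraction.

1. [C1‖L1]  x_C1² + (311/12)x_C1 + 1589/12 = 0  ⇒  x_C1 = -227/12 or -7
2. given x_C1 > -34/3: keep -7

-7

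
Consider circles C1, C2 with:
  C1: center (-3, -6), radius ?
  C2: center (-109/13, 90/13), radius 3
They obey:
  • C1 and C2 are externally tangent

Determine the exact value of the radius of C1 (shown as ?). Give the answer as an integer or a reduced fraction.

11

1. [ext C1·C2]  r_C1² + 6r_C1 − 187 = 0  ⇒  r_C1 = 11 (r>0 drops 1)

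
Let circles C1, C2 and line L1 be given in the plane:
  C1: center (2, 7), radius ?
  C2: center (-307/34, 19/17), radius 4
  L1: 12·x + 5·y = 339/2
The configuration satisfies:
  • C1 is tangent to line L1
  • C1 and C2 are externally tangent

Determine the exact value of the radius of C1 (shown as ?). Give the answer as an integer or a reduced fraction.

17/2

1. [C1‖L1]  r_C1² − 289/4 = 0  ⇒  r_C1 = 17/2 (r>0 drops 1)
2. [ext C1·C2]  r_C1² + 8r_C1 − 561/4 = 0  ⇒  r_C1 = 17/2 (r>0 drops 1)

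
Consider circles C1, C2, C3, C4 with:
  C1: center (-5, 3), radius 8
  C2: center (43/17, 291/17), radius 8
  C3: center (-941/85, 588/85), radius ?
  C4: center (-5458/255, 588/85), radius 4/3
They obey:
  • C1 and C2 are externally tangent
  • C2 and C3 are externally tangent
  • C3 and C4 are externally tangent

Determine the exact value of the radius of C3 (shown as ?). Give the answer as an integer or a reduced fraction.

9

1. [ext C2·C3]  r_C3² + 16r_C3 − 225 = 0  ⇒  r_C3 = 9 (r>0 drops 1)
2. [ext C3·C4]  r_C3² + (8/3)r_C3 − 105 = 0  ⇒  r_C3 = 9 (r>0 drops 1)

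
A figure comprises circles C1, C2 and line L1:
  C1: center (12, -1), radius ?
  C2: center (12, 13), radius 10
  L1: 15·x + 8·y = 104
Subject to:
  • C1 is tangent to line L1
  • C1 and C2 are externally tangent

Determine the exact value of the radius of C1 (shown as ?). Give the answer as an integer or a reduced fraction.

4

1. [C1‖L1]  r_C1² − 16 = 0  ⇒  r_C1 = 4 (r>0 drops 1)
2. [ext C1·C2]  r_C1² + 20r_C1 − 96 = 0  ⇒  r_C1 = 4 (r>0 drops 1)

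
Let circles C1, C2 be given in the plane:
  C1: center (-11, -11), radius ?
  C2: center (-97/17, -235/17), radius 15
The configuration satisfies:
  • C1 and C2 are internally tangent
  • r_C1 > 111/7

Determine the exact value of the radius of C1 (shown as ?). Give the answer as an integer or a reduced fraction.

1. [int C1,C2]  r_C1² − 30r_C1 + 189 = 0  ⇒  r_C1 = 9 or 21
2. given r_C1 > 111/7: keep 21

21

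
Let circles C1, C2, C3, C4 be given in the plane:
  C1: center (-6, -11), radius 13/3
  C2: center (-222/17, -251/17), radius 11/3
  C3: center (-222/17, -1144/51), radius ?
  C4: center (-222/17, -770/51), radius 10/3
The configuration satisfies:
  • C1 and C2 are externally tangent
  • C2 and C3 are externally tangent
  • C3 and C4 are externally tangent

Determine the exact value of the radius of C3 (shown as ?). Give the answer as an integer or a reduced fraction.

4

1. [ext C2·C3]  r_C3² + (22/3)r_C3 − 136/3 = 0  ⇒  r_C3 = 4 (r>0 drops 1)
2. [ext C3·C4]  r_C3² + (20/3)r_C3 − 128/3 = 0  ⇒  r_C3 = 4 (r>0 drops 1)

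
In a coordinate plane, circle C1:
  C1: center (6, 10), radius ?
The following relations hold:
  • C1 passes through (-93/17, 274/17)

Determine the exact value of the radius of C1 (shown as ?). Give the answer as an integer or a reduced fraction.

1. [C1∋P]  r_C1² − 169 = 0  ⇒  r_C1 = 13 (r>0 drops 1)

13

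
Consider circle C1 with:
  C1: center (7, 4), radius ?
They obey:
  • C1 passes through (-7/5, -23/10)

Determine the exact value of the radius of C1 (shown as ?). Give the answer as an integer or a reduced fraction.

1. [C1∋P]  r_C1² − 441/4 = 0  ⇒  r_C1 = 21/2 (r>0 drops 1)

21/2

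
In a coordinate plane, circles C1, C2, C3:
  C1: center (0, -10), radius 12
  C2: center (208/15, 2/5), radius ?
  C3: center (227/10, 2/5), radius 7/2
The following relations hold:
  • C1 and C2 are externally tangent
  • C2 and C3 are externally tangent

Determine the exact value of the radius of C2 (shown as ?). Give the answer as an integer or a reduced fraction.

1. [ext C1·C2]  r_C2² + 24r_C2 − 1408/9 = 0  ⇒  r_C2 = 16/3 (r>0 drops 1)
2. [ext C2·C3]  r_C2² + 7r_C2 − 592/9 = 0  ⇒  r_C2 = 16/3 (r>0 drops 1)

16/3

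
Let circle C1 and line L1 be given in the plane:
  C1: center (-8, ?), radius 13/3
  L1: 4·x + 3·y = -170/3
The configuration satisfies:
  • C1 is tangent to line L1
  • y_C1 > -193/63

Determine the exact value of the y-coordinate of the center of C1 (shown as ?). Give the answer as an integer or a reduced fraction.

-1

1. [C1‖L1]  y_C1² + (148/9)y_C1 + 139/9 = 0  ⇒  y_C1 = -139/9 or -1
2. given y_C1 > -193/63: keep -1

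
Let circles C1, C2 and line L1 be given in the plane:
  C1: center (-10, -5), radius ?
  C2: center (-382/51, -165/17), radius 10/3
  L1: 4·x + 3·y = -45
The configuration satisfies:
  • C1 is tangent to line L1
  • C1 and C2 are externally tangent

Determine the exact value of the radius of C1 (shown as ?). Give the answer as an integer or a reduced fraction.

2

1. [C1‖L1]  r_C1² − 4 = 0  ⇒  r_C1 = 2 (r>0 drops 1)
2. [ext C1·C2]  r_C1² + (20/3)r_C1 − 52/3 = 0  ⇒  r_C1 = 2 (r>0 drops 1)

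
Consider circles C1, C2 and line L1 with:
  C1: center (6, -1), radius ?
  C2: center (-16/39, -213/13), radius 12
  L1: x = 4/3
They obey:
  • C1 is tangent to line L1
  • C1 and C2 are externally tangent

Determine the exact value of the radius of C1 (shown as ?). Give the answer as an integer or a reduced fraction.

1. [C1‖L1]  r_C1² − 196/9 = 0  ⇒  r_C1 = 14/3 (r>0 drops 1)
2. [ext C1·C2]  r_C1² + 24r_C1 − 1204/9 = 0  ⇒  r_C1 = 14/3 (r>0 drops 1)

14/3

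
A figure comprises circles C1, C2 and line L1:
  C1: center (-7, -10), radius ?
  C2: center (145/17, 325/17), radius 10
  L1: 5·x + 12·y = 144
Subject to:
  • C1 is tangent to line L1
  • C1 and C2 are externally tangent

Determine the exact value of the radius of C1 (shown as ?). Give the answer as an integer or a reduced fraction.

23

1. [C1‖L1]  r_C1² − 529 = 0  ⇒  r_C1 = 23 (r>0 drops 1)
2. [ext C1·C2]  r_C1² + 20r_C1 − 989 = 0  ⇒  r_C1 = 23 (r>0 drops 1)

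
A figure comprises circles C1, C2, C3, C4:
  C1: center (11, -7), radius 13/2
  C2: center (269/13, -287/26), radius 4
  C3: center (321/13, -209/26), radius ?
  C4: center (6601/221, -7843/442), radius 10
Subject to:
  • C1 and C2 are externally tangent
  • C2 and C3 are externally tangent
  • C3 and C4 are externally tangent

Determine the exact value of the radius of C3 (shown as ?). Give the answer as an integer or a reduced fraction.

1

1. [ext C2·C3]  r_C3² + 8r_C3 − 9 = 0  ⇒  r_C3 = 1 (r>0 drops 1)
2. [ext C3·C4]  r_C3² + 20r_C3 − 21 = 0  ⇒  r_C3 = 1 (r>0 drops 1)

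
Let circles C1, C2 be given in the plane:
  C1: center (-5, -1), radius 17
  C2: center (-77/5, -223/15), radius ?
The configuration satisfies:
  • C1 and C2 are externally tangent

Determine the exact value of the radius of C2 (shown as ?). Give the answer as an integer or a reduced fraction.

1. [ext C1·C2]  r_C2² + 34r_C2 − 103/9 = 0  ⇒  r_C2 = 1/3 (r>0 drops 1)

1/3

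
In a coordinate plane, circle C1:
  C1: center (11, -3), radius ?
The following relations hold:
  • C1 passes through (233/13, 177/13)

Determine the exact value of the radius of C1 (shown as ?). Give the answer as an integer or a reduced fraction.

18

1. [C1∋P]  r_C1² − 324 = 0  ⇒  r_C1 = 18 (r>0 drops 1)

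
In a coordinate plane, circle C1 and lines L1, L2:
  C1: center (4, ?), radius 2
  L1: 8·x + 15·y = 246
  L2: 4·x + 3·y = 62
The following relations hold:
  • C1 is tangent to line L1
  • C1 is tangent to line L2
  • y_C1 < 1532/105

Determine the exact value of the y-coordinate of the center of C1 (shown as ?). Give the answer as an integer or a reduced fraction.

1. [C1‖L1]  y_C1² − (428/15)y_C1 + 992/5 = 0  ⇒  y_C1 = 12 or 248/15
2. [C1‖L2]  y_C1² − (92/3)y_C1 + 224 = 0  ⇒  y_C1 = 12 or 56/3

12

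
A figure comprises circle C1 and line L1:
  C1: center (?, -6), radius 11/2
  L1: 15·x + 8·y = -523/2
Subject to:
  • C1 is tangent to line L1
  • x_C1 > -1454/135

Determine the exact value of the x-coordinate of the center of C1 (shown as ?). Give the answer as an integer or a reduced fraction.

1. [C1‖L1]  x_C1² + (427/15)x_C1 + 2456/15 = 0  ⇒  x_C1 = -307/15 or -8
2. given x_C1 > -1454/135: keep -8

-8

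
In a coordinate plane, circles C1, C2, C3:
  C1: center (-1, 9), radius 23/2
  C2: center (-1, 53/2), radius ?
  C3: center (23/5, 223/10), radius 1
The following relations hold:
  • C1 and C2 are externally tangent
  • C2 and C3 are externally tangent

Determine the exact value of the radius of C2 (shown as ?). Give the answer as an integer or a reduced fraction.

6

1. [ext C1·C2]  r_C2² + 23r_C2 − 174 = 0  ⇒  r_C2 = 6 (r>0 drops 1)
2. [ext C2·C3]  r_C2² + 2r_C2 − 48 = 0  ⇒  r_C2 = 6 (r>0 drops 1)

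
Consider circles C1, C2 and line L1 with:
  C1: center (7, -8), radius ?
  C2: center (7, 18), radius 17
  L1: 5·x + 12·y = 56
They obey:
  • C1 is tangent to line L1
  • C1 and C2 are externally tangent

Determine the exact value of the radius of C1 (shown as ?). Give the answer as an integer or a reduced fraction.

1. [C1‖L1]  r_C1² − 81 = 0  ⇒  r_C1 = 9 (r>0 drops 1)
2. [ext C1·C2]  r_C1² + 34r_C1 − 387 = 0  ⇒  r_C1 = 9 (r>0 drops 1)

9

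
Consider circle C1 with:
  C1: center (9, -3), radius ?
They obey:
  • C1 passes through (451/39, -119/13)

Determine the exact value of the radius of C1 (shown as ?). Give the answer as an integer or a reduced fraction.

1. [C1∋P]  r_C1² − 400/9 = 0  ⇒  r_C1 = 20/3 (r>0 drops 1)

20/3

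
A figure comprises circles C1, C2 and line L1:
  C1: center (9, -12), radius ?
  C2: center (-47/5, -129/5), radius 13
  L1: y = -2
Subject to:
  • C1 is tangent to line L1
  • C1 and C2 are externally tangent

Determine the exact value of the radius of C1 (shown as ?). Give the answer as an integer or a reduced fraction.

1. [C1‖L1]  r_C1² − 100 = 0  ⇒  r_C1 = 10 (r>0 drops 1)
2. [ext C1·C2]  r_C1² + 26r_C1 − 360 = 0  ⇒  r_C1 = 10 (r>0 drops 1)

10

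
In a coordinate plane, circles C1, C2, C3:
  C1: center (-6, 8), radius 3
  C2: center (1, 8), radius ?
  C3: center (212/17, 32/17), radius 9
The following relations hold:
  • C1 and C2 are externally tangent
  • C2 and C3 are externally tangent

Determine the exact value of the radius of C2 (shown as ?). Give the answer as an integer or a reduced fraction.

4

1. [ext C1·C2]  r_C2² + 6r_C2 − 40 = 0  ⇒  r_C2 = 4 (r>0 drops 1)
2. [ext C2·C3]  r_C2² + 18r_C2 − 88 = 0  ⇒  r_C2 = 4 (r>0 drops 1)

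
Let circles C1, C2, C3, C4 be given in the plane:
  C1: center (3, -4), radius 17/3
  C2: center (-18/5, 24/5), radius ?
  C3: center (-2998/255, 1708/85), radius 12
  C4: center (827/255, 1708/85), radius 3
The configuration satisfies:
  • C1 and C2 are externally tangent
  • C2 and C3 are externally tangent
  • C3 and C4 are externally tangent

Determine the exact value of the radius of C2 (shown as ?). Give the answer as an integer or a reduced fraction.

16/3

1. [ext C1·C2]  r_C2² + (34/3)r_C2 − 800/9 = 0  ⇒  r_C2 = 16/3 (r>0 drops 1)
2. [ext C2·C3]  r_C2² + 24r_C2 − 1408/9 = 0  ⇒  r_C2 = 16/3 (r>0 drops 1)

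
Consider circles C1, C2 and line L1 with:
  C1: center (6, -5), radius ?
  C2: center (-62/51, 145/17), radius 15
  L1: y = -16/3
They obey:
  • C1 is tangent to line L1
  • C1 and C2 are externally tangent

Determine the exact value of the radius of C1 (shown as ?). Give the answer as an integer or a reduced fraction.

1/3

1. [C1‖L1]  r_C1² − 1/9 = 0  ⇒  r_C1 = 1/3 (r>0 drops 1)
2. [ext C1·C2]  r_C1² + 30r_C1 − 91/9 = 0  ⇒  r_C1 = 1/3 (r>0 drops 1)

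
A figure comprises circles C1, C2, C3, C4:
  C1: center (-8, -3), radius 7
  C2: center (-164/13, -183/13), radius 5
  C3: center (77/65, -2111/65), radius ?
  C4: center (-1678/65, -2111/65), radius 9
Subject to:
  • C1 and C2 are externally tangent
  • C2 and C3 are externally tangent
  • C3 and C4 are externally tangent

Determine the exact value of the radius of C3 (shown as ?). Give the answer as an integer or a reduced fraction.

1. [ext C2·C3]  r_C3² + 10r_C3 − 504 = 0  ⇒  r_C3 = 18 (r>0 drops 1)
2. [ext C3·C4]  r_C3² + 18r_C3 − 648 = 0  ⇒  r_C3 = 18 (r>0 drops 1)

18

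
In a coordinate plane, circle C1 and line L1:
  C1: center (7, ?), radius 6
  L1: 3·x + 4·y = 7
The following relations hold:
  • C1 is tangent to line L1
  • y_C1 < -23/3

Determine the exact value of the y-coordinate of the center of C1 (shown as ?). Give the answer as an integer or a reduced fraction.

-11

1. [C1‖L1]  y_C1² + 7y_C1 − 44 = 0  ⇒  y_C1 = -11 or 4
2. given y_C1 < -23/3: keep -11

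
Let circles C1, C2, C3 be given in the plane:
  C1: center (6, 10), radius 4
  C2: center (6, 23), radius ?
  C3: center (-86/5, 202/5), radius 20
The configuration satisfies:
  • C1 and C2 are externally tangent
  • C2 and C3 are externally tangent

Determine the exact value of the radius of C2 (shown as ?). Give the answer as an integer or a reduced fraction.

1. [ext C1·C2]  r_C2² + 8r_C2 − 153 = 0  ⇒  r_C2 = 9 (r>0 drops 1)
2. [ext C2·C3]  r_C2² + 40r_C2 − 441 = 0  ⇒  r_C2 = 9 (r>0 drops 1)

9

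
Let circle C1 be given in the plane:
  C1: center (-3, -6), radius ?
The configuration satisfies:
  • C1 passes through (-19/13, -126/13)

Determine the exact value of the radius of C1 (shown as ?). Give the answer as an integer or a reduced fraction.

4

1. [C1∋P]  r_C1² − 16 = 0  ⇒  r_C1 = 4 (r>0 drops 1)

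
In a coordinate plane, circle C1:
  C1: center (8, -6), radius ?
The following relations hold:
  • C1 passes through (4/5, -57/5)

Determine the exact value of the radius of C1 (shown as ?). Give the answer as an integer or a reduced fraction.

9

1. [C1∋P]  r_C1² − 81 = 0  ⇒  r_C1 = 9 (r>0 drops 1)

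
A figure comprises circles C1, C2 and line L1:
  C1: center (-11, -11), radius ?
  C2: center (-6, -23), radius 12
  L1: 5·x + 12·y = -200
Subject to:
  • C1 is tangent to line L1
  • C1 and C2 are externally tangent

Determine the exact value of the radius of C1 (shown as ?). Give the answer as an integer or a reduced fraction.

1

1. [C1‖L1]  r_C1² − 1 = 0  ⇒  r_C1 = 1 (r>0 drops 1)
2. [ext C1·C2]  r_C1² + 24r_C1 − 25 = 0  ⇒  r_C1 = 1 (r>0 drops 1)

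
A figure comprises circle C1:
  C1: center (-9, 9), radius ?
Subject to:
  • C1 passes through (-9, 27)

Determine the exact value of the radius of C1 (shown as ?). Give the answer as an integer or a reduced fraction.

18

1. [C1∋P]  r_C1² − 324 = 0  ⇒  r_C1 = 18 (r>0 drops 1)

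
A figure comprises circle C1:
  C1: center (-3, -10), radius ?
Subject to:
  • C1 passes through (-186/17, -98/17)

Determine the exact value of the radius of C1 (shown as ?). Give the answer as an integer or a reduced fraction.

1. [C1∋P]  r_C1² − 81 = 0  ⇒  r_C1 = 9 (r>0 drops 1)

9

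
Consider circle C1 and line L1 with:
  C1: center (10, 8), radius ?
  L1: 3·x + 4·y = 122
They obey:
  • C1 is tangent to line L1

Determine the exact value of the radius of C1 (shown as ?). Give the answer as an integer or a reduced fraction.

12

1. [C1‖L1]  r_C1² − 144 = 0  ⇒  r_C1 = 12 (r>0 drops 1)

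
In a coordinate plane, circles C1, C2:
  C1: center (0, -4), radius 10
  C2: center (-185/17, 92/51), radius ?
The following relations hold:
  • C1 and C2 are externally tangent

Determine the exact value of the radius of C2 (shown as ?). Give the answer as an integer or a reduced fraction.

1. [ext C1·C2]  r_C2² + 20r_C2 − 469/9 = 0  ⇒  r_C2 = 7/3 (r>0 drops 1)

7/3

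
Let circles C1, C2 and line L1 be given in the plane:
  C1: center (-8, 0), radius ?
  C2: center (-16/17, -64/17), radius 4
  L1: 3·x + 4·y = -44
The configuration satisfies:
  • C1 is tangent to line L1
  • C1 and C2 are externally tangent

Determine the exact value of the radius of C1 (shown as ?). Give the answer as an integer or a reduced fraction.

1. [C1‖L1]  r_C1² − 16 = 0  ⇒  r_C1 = 4 (r>0 drops 1)
2. [ext C1·C2]  r_C1² + 8r_C1 − 48 = 0  ⇒  r_C1 = 4 (r>0 drops 1)

4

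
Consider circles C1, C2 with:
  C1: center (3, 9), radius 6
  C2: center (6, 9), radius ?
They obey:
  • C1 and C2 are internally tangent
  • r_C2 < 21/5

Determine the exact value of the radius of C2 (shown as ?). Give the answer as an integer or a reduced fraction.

1. [int C1,C2]  r_C2² − 12r_C2 + 27 = 0  ⇒  r_C2 = 3 or 9
2. given r_C2 < 21/5: keep 3

3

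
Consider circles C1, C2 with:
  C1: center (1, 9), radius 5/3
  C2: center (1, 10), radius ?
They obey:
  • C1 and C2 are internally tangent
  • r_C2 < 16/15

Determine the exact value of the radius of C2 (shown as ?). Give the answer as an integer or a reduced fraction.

2/3

1. [int C1,C2]  r_C2² − (10/3)r_C2 + 16/9 = 0  ⇒  r_C2 = 2/3 or 8/3
2. given r_C2 < 16/15: keep 2/3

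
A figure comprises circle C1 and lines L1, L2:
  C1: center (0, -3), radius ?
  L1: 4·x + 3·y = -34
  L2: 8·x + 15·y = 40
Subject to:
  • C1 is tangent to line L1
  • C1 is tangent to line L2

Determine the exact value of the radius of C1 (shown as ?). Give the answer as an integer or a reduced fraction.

5

1. [C1‖L1]  r_C1² − 25 = 0  ⇒  r_C1 = 5 (r>0 drops 1)
2. [C1‖L2]  r_C1² − 25 = 0  ⇒  r_C1 = 5 (r>0 drops 1)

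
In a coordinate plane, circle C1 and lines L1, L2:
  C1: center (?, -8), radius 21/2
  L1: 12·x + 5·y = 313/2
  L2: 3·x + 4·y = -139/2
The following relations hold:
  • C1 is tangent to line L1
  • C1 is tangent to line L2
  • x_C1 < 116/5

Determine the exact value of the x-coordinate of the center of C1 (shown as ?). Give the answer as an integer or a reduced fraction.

1. [C1‖L1]  x_C1² − (131/4)x_C1 + 555/4 = 0  ⇒  x_C1 = 5 or 111/4
2. [C1‖L2]  x_C1² + 25x_C1 − 150 = 0  ⇒  x_C1 = -30 or 5

5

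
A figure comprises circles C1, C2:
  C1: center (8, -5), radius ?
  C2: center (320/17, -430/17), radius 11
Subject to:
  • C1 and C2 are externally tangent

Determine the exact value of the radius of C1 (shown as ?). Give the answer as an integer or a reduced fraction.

12

1. [ext C1·C2]  r_C1² + 22r_C1 − 408 = 0  ⇒  r_C1 = 12 (r>0 drops 1)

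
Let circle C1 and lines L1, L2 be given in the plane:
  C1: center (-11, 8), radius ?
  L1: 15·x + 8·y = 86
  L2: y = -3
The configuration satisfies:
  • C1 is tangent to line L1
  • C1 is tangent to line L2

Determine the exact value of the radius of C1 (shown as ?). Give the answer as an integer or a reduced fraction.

1. [C1‖L1]  r_C1² − 121 = 0  ⇒  r_C1 = 11 (r>0 drops 1)
2. [C1‖L2]  r_C1² − 121 = 0  ⇒  r_C1 = 11 (r>0 drops 1)

11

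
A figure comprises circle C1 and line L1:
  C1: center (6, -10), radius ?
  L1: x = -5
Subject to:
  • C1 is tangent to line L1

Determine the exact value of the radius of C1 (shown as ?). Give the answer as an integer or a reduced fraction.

1. [C1‖L1]  r_C1² − 121 = 0  ⇒  r_C1 = 11 (r>0 drops 1)

11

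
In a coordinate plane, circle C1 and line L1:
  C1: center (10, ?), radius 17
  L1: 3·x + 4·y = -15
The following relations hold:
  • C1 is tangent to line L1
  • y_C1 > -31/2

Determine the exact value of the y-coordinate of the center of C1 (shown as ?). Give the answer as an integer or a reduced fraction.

10

1. [C1‖L1]  y_C1² + (45/2)y_C1 − 325 = 0  ⇒  y_C1 = -65/2 or 10
2. given y_C1 > -31/2: keep 10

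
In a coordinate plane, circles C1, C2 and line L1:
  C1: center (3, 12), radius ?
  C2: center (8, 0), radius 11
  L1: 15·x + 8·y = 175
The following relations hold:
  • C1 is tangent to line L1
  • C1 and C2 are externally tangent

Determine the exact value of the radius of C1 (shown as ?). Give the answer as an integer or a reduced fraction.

2

1. [C1‖L1]  r_C1² − 4 = 0  ⇒  r_C1 = 2 (r>0 drops 1)
2. [ext C1·C2]  r_C1² + 22r_C1 − 48 = 0  ⇒  r_C1 = 2 (r>0 drops 1)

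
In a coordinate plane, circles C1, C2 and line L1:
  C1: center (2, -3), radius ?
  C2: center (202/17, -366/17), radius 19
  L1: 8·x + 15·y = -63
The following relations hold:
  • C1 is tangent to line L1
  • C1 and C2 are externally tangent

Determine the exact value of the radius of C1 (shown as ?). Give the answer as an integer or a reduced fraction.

1. [C1‖L1]  r_C1² − 4 = 0  ⇒  r_C1 = 2 (r>0 drops 1)
2. [ext C1·C2]  r_C1² + 38r_C1 − 80 = 0  ⇒  r_C1 = 2 (r>0 drops 1)

2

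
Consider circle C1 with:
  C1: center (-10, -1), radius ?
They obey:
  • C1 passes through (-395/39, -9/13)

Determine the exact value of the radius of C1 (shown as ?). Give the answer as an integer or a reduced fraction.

1. [C1∋P]  r_C1² − 1/9 = 0  ⇒  r_C1 = 1/3 (r>0 drops 1)

1/3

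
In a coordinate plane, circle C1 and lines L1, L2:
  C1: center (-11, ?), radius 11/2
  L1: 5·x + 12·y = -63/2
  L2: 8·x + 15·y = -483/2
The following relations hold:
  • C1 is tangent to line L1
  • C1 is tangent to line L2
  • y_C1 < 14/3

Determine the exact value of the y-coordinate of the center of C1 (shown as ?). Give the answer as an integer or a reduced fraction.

1. [C1‖L1]  y_C1² − (47/12)y_C1 − 95/3 = 0  ⇒  y_C1 = -4 or 95/12
2. [C1‖L2]  y_C1² + (307/15)y_C1 + 988/15 = 0  ⇒  y_C1 = -247/15 or -4

-4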